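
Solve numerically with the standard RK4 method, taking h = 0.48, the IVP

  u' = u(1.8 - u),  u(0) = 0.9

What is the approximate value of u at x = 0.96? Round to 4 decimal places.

1.5280

RK4: k1 = f(x_n, u_n); k2 = f(x_n + h/2, u_n + (h/2)·k1); k3 = f(x_n + h/2, u_n + (h/2)·k2); k4 = f(x_n + h, u_n + h·k3); u_{n+1} = u_n + (h/6)·(k1 + 2k2 + 2k3 + k4).
x=0.000000, u=0.900000:
  k1 = f(0.000000, 0.900000) = 0.810000
  k2 = f(0.240000, 1.094400) = 0.772209
  k3 = f(0.240000, 1.085330) = 0.775653
  k4 = f(0.480000, 1.272313) = 0.671383
  u ← 0.900000 + (0.48/6)·(k1 + 2k2 + 2k3 + k4) = 1.266168
x=0.480000, u=1.266168:
  k1 = f(0.480000, 1.266168) = 0.675921
  k2 = f(0.720000, 1.428389) = 0.530805
  k3 = f(0.720000, 1.393562) = 0.566397
  k4 = f(0.960000, 1.538039) = 0.402906
  u ← 1.266168 + (0.48/6)·(k1 + 2k2 + 2k3 + k4) = 1.528027
u(0.96) ≈ 1.5280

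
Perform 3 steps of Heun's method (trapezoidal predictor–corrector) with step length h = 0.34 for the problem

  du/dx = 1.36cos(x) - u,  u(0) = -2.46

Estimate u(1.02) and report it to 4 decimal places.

Heun: k1 = f(x_n, u_n); k2 = f(x_n + h, u_n + h·k1); u_{n+1} = u_n + (h/2)·(k1 + k2).
x=0.000000, u=-2.460000:
  k1 = f(0.000000, -2.460000) = 3.820000
  k2 = f(0.340000, -1.161200) = 2.443346
  u ← -2.460000 + (0.34/2)·(3.820000 + 2.443346) = -1.395231
x=0.340000, u=-1.395231:
  k1 = f(0.340000, -1.395231) = 2.677377
  k2 = f(0.680000, -0.484923) = 1.542422
  u ← -1.395231 + (0.34/2)·(2.677377 + 1.542422) = -0.677865
x=0.680000, u=-0.677865:
  k1 = f(0.680000, -0.677865) = 1.735364
  k2 = f(1.020000, -0.087841) = 0.799619
  u ← -0.677865 + (0.34/2)·(1.735364 + 0.799619) = -0.246918
u(1.02) ≈ -0.2469

-0.2469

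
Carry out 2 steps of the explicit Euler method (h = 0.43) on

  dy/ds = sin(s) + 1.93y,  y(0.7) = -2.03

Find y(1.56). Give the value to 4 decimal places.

Euler: y_{n+1} = y_n + h·f(s_n, y_n).
s=0.700000, y=-2.030000: f=-3.273682 → y ← -2.030000 + 0.43·(-3.273682) = -3.437683
s=1.130000, y=-3.437683: f=-5.730317 → y ← -3.437683 + 0.43·(-5.730317) = -5.901720
y(1.56) ≈ -5.9017

-5.9017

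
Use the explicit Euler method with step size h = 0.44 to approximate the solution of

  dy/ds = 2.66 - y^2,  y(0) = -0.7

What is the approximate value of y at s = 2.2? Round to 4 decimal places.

1.6463

Euler: y_{n+1} = y_n + h·f(s_n, y_n).
s=0.000000, y=-0.700000: f=2.170000 → y ← -0.700000 + 0.44·2.170000 = 0.254800
s=0.440000, y=0.254800: f=2.595077 → y ← 0.254800 + 0.44·2.595077 = 1.396634
s=0.880000, y=1.396634: f=0.709414 → y ← 1.396634 + 0.44·0.709414 = 1.708776
s=1.320000, y=1.708776: f=-0.259915 → y ← 1.708776 + 0.44·(-0.259915) = 1.594413
s=1.760000, y=1.594413: f=0.117846 → y ← 1.594413 + 0.44·0.117846 = 1.646266
y(2.2) ≈ 1.6463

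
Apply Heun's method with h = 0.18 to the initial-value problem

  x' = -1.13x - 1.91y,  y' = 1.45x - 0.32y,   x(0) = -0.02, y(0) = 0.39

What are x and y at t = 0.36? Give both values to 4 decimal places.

-0.2055, 0.2813

Heun on (x,y): k1 = f(t_n, state_n); k2 = f(t_n + h, state_n + h·k1); state_{n+1} = state_n + (h/2)·(k1 + k2).
0.000000: (-0.020000, 0.390000)
  k1 = (-0.722300, -0.153800)
  predictor → (-0.150014, 0.362316)
  k2 = (-0.522508, -0.333461)
  → (-0.132033, 0.346146)
0.180000: (-0.132033, 0.346146)
  k1 = (-0.511943, -0.302214)
  predictor → (-0.224182, 0.291748)
  k2 = (-0.303912, -0.418424)
  → (-0.205460, 0.281289)
(x(0.36), y(0.36)) ≈ (-0.2055, 0.2813)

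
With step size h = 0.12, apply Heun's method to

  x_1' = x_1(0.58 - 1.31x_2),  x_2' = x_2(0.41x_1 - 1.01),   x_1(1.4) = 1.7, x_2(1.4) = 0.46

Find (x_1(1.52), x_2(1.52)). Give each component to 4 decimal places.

Heun on (x_1,x_2): k1 = f(t_n, state_n); k2 = f(t_n + h, state_n + h·k1); state_{n+1} = state_n + (h/2)·(k1 + k2).
1.400000: (1.700000, 0.460000)
  k1 = (-0.038420, -0.143980)
  predictor → (1.695390, 0.442722)
  k2 = (0.000057, -0.139409)
  → (1.697698, 0.442997)
(x_1(1.52), x_2(1.52)) ≈ (1.6977, 0.4430)

1.6977, 0.4430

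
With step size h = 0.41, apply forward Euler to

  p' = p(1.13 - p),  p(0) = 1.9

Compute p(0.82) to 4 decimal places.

1.2095

Euler: p_{n+1} = p_n + h·f(s_n, p_n).
s=0.000000, p=1.900000: f=-1.463000 → p ← 1.900000 + 0.41·(-1.463000) = 1.300170
s=0.410000, p=1.300170: f=-0.221250 → p ← 1.300170 + 0.41·(-0.221250) = 1.209458
p(0.82) ≈ 1.2095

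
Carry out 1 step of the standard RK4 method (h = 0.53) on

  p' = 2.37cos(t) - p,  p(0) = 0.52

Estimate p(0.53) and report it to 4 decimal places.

1.2293

RK4: k1 = f(t_n, p_n); k2 = f(t_n + h/2, p_n + (h/2)·k1); k3 = f(t_n + h/2, p_n + (h/2)·k2); k4 = f(t_n + h, p_n + h·k3); p_{n+1} = p_n + (h/6)·(k1 + 2k2 + 2k3 + k4).
t=0.000000, p=0.520000:
  k1 = f(0.000000, 0.520000) = 1.850000
  k2 = f(0.265000, 1.010250) = 1.277019
  k3 = f(0.265000, 0.858410) = 1.428859
  k4 = f(0.530000, 1.277295) = 0.767557
  p ← 0.520000 + (0.53/6)·(k1 + 2k2 + 2k3 + k4) = 1.229256
p(0.53) ≈ 1.2293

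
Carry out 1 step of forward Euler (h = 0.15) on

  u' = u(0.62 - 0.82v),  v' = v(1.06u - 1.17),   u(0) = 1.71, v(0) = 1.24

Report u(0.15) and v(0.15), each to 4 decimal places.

1.6082, 1.3595

Euler on (u,v): u_{n+1} = u_n + h·u', v_{n+1} = v_n + h·v'.
0.000000: (1.710000, 1.240000); f=(-0.678528, 0.796824) → (1.608221, 1.359524)
(u(0.15), v(0.15)) ≈ (1.6082, 1.3595)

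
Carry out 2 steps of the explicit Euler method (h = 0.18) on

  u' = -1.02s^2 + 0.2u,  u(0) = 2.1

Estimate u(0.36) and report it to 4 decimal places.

Euler: u_{n+1} = u_n + h·f(s_n, u_n).
s=0.000000, u=2.100000: f=0.420000 → u ← 2.100000 + 0.18·0.420000 = 2.175600
s=0.180000, u=2.175600: f=0.402072 → u ← 2.175600 + 0.18·0.402072 = 2.247973
u(0.36) ≈ 2.2480

2.2480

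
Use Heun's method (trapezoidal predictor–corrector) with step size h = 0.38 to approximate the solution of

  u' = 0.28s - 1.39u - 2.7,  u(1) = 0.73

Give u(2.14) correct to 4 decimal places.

-1.0587

Heun: k1 = f(s_n, u_n); k2 = f(s_n + h, u_n + h·k1); u_{n+1} = u_n + (h/2)·(k1 + k2).
s=1.000000, u=0.730000:
  k1 = f(1.000000, 0.730000) = -3.434700
  k2 = f(1.380000, -0.575186) = -1.514091
  u ← 0.730000 + (0.38/2)·(-3.434700 + (-1.514091)) = -0.210270
s=1.380000, u=-0.210270:
  k1 = f(1.380000, -0.210270) = -2.021324
  k2 = f(1.760000, -0.978374) = -0.847261
  u ← -0.210270 + (0.38/2)·(-2.021324 + (-0.847261)) = -0.755302
s=1.760000, u=-0.755302:
  k1 = f(1.760000, -0.755302) = -1.157331
  k2 = f(2.140000, -1.195087) = -0.439629
  u ← -0.755302 + (0.38/2)·(-1.157331 + (-0.439629)) = -1.058724
u(2.14) ≈ -1.0587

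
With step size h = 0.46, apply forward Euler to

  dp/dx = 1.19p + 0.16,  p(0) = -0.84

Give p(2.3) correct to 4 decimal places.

-6.3939

Euler: p_{n+1} = p_n + h·f(x_n, p_n).
x=0.000000, p=-0.840000: f=-0.839600 → p ← -0.840000 + 0.46·(-0.839600) = -1.226216
x=0.460000, p=-1.226216: f=-1.299197 → p ← -1.226216 + 0.46·(-1.299197) = -1.823847
x=0.920000, p=-1.823847: f=-2.010377 → p ← -1.823847 + 0.46·(-2.010377) = -2.748620
x=1.380000, p=-2.748620: f=-3.110858 → p ← -2.748620 + 0.46·(-3.110858) = -4.179615
x=1.840000, p=-4.179615: f=-4.813742 → p ← -4.179615 + 0.46·(-4.813742) = -6.393936
p(2.3) ≈ -6.3939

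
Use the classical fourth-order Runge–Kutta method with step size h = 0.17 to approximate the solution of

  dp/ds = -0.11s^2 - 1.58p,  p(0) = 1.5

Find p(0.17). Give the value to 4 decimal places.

RK4: k1 = f(s_n, p_n); k2 = f(s_n + h/2, p_n + (h/2)·k1); k3 = f(s_n + h/2, p_n + (h/2)·k2); k4 = f(s_n + h, p_n + h·k3); p_{n+1} = p_n + (h/6)·(k1 + 2k2 + 2k3 + k4).
s=0.000000, p=1.500000:
  k1 = f(0.000000, 1.500000) = -2.370000
  k2 = f(0.085000, 1.298550) = -2.052504
  k3 = f(0.085000, 1.325537) = -2.095143
  k4 = f(0.170000, 1.143826) = -1.810423
  p ← 1.500000 + (0.17/6)·(k1 + 2k2 + 2k3 + k4) = 1.146521
p(0.17) ≈ 1.1465

1.1465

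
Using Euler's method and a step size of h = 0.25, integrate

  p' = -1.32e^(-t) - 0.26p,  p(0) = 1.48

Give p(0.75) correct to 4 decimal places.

Euler: p_{n+1} = p_n + h·f(t_n, p_n).
t=0.000000, p=1.480000: f=-1.704800 → p ← 1.480000 + 0.25·(-1.704800) = 1.053800
t=0.250000, p=1.053800: f=-1.302005 → p ← 1.053800 + 0.25·(-1.302005) = 0.728299
t=0.500000, p=0.728299: f=-0.989978 → p ← 0.728299 + 0.25·(-0.989978) = 0.480804
p(0.75) ≈ 0.4808

0.4808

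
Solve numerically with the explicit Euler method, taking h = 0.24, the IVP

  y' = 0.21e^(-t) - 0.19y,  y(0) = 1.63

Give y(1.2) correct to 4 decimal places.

1.4381

Euler: y_{n+1} = y_n + h·f(t_n, y_n).
t=0.000000, y=1.630000: f=-0.099700 → y ← 1.630000 + 0.24·(-0.099700) = 1.606072
t=0.240000, y=1.606072: f=-0.139962 → y ← 1.606072 + 0.24·(-0.139962) = 1.572481
t=0.480000, y=1.572481: f=-0.168827 → y ← 1.572481 + 0.24·(-0.168827) = 1.531963
t=0.720000, y=1.531963: f=-0.188855 → y ← 1.531963 + 0.24·(-0.188855) = 1.486638
t=0.960000, y=1.486638: f=-0.202054 → y ← 1.486638 + 0.24·(-0.202054) = 1.438145
y(1.2) ≈ 1.4381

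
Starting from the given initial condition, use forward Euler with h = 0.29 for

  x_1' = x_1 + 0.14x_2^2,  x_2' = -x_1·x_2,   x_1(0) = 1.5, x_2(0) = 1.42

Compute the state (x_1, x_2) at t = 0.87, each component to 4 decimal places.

Euler on (x_1,x_2): x_1_{n+1} = x_1_n + h·x_1', x_2_{n+1} = x_2_n + h·x_2'.
0.000000: (1.500000, 1.420000); f=(1.782296, -2.130000) → (2.016866, 0.802300)
0.290000: (2.016866, 0.802300); f=(2.106982, -1.618131) → (2.627891, 0.333042)
0.580000: (2.627891, 0.333042); f=(2.643419, -0.875198) → (3.394482, 0.079235)
(x_1(0.87), x_2(0.87)) ≈ (3.3945, 0.0792)

3.3945, 0.0792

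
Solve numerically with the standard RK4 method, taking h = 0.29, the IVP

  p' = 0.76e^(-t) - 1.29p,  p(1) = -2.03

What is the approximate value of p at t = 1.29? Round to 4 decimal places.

-1.3384

RK4: k1 = f(t_n, p_n); k2 = f(t_n + h/2, p_n + (h/2)·k1); k3 = f(t_n + h/2, p_n + (h/2)·k2); k4 = f(t_n + h, p_n + h·k3); p_{n+1} = p_n + (h/6)·(k1 + 2k2 + 2k3 + k4).
t=1.000000, p=-2.030000:
  k1 = f(1.000000, -2.030000) = 2.898288
  k2 = f(1.145000, -1.609748) = 2.318425
  k3 = f(1.145000, -1.693828) = 2.426889
  k4 = f(1.290000, -1.326202) = 1.920007
  p ← -2.030000 + (0.29/6)·(k1 + 2k2 + 2k3 + k4) = -1.338402
p(1.29) ≈ -1.3384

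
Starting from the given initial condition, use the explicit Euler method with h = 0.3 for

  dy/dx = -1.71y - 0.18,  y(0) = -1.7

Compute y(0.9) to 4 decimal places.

-0.2895

Euler: y_{n+1} = y_n + h·f(x_n, y_n).
x=0.000000, y=-1.700000: f=2.727000 → y ← -1.700000 + 0.3·2.727000 = -0.881900
x=0.300000, y=-0.881900: f=1.328049 → y ← -0.881900 + 0.3·1.328049 = -0.483485
x=0.600000, y=-0.483485: f=0.646760 → y ← -0.483485 + 0.3·0.646760 = -0.289457
y(0.9) ≈ -0.2895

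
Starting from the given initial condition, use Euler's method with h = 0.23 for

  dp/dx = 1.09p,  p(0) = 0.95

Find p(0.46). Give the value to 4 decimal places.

Euler: p_{n+1} = p_n + h·f(x_n, p_n).
x=0.000000, p=0.950000: f=1.035500 → p ← 0.950000 + 0.23·1.035500 = 1.188165
x=0.230000, p=1.188165: f=1.295100 → p ← 1.188165 + 0.23·1.295100 = 1.486038
p(0.46) ≈ 1.4860

1.4860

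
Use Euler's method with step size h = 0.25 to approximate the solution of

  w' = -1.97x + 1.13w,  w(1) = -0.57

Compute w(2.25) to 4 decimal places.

-7.9142

Euler: w_{n+1} = w_n + h·f(x_n, w_n).
x=1.000000, w=-0.570000: f=-2.614100 → w ← -0.570000 + 0.25·(-2.614100) = -1.223525
x=1.250000, w=-1.223525: f=-3.845083 → w ← -1.223525 + 0.25·(-3.845083) = -2.184796
x=1.500000, w=-2.184796: f=-5.423819 → w ← -2.184796 + 0.25·(-5.423819) = -3.540751
x=1.750000, w=-3.540751: f=-7.448548 → w ← -3.540751 + 0.25·(-7.448548) = -5.402888
x=2.000000, w=-5.402888: f=-10.045263 → w ← -5.402888 + 0.25·(-10.045263) = -7.914203
w(2.25) ≈ -7.9142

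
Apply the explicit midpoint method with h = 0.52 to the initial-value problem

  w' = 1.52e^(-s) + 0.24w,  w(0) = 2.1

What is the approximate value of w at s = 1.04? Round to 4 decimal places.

Midpoint: k1 = f(s_n, w_n); k2 = f(s_n + h/2, w_n + (h/2)·k1); w_{n+1} = w_n + h·k2.
s=0.000000, w=2.100000:
  k1 = f(0.000000, 2.100000) = 2.024000
  k2 = f(0.260000, 2.626240) = 1.802296
  w ← 2.100000 + 0.52·1.802296 = 3.037194
s=0.520000, w=3.037194:
  k1 = f(0.520000, 3.037194) = 1.632598
  k2 = f(0.780000, 3.461669) = 1.527578
  w ← 3.037194 + 0.52·1.527578 = 3.831534
w(1.04) ≈ 3.8315

3.8315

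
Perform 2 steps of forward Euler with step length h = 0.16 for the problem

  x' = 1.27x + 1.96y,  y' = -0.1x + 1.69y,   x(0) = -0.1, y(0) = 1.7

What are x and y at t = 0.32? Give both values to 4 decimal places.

Euler on (x,y): x_{n+1} = x_n + h·x', y_{n+1} = y_n + h·y'.
0.000000: (-0.100000, 1.700000); f=(3.205000, 2.883000) → (0.412800, 2.161280)
0.160000: (0.412800, 2.161280); f=(4.760365, 3.611283) → (1.174458, 2.739085)
(x(0.32), y(0.32)) ≈ (1.1745, 2.7391)

1.1745, 2.7391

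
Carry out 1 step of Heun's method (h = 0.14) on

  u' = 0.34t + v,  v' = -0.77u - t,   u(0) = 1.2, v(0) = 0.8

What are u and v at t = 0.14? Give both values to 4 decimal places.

Heun on (u,v): k1 = f(t_n, state_n); k2 = f(t_n + h, state_n + h·k1); state_{n+1} = state_n + (h/2)·(k1 + k2).
0.000000: (1.200000, 0.800000)
  k1 = (0.800000, -0.924000)
  predictor → (1.312000, 0.670640)
  k2 = (0.718240, -1.150240)
  → (1.306277, 0.654803)
(u(0.14), v(0.14)) ≈ (1.3063, 0.6548)

1.3063, 0.6548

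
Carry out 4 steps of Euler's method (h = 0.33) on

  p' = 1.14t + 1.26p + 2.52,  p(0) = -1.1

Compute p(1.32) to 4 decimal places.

2.5890

Euler: p_{n+1} = p_n + h·f(t_n, p_n).
t=0.000000, p=-1.100000: f=1.134000 → p ← -1.100000 + 0.33·1.134000 = -0.725780
t=0.330000, p=-0.725780: f=1.981717 → p ← -0.725780 + 0.33·1.981717 = -0.071813
t=0.660000, p=-0.071813: f=3.181915 → p ← -0.071813 + 0.33·3.181915 = 0.978219
t=0.990000, p=0.978219: f=4.881156 → p ← 0.978219 + 0.33·4.881156 = 2.589000
p(1.32) ≈ 2.5890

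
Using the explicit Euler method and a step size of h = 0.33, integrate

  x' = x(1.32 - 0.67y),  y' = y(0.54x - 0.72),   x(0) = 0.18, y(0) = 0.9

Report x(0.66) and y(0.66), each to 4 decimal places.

Euler on (x,y): x_{n+1} = x_n + h·x', y_{n+1} = y_n + h·y'.
0.000000: (0.180000, 0.900000); f=(0.129060, -0.560520) → (0.222590, 0.715028)
0.330000: (0.222590, 0.715028); f=(0.187183, -0.428875) → (0.284360, 0.573500)
(x(0.66), y(0.66)) ≈ (0.2844, 0.5735)

0.2844, 0.5735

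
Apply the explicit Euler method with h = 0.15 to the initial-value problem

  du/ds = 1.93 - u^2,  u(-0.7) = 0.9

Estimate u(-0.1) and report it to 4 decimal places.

Euler: u_{n+1} = u_n + h·f(s_n, u_n).
s=-0.700000, u=0.900000: f=1.120000 → u ← 0.900000 + 0.15·1.120000 = 1.068000
s=-0.550000, u=1.068000: f=0.789376 → u ← 1.068000 + 0.15·0.789376 = 1.186406
s=-0.400000, u=1.186406: f=0.522440 → u ← 1.186406 + 0.15·0.522440 = 1.264772
s=-0.250000, u=1.264772: f=0.330351 → u ← 1.264772 + 0.15·0.330351 = 1.314325
u(-0.1) ≈ 1.3143

1.3143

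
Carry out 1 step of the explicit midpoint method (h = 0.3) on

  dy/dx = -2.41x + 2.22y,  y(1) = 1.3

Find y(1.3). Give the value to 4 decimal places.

Midpoint: k1 = f(x_n, y_n); k2 = f(x_n + h/2, y_n + (h/2)·k1); y_{n+1} = y_n + h·k2.
x=1.000000, y=1.300000:
  k1 = f(1.000000, 1.300000) = 0.476000
  k2 = f(1.150000, 1.371400) = 0.273008
  y ← 1.300000 + 0.3·0.273008 = 1.381902
y(1.3) ≈ 1.3819

1.3819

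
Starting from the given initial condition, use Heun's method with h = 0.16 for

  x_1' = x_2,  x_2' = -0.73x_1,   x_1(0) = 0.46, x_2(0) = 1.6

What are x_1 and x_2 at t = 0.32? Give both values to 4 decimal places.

0.9501, 1.4339

Heun on (x_1,x_2): k1 = f(t_n, state_n); k2 = f(t_n + h, state_n + h·k1); state_{n+1} = state_n + (h/2)·(k1 + k2).
0.000000: (0.460000, 1.600000)
  k1 = (1.600000, -0.335800)
  predictor → (0.716000, 1.546272)
  k2 = (1.546272, -0.522680)
  → (0.711702, 1.531322)
0.160000: (0.711702, 1.531322)
  k1 = (1.531322, -0.519542)
  predictor → (0.956713, 1.448195)
  k2 = (1.448195, -0.698401)
  → (0.950063, 1.433886)
(x_1(0.32), x_2(0.32)) ≈ (0.9501, 1.4339)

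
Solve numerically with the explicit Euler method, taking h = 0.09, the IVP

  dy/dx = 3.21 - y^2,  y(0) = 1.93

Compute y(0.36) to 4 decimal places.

Euler: y_{n+1} = y_n + h·f(x_n, y_n).
x=0.000000, y=1.930000: f=-0.514900 → y ← 1.930000 + 0.09·(-0.514900) = 1.883659
x=0.090000, y=1.883659: f=-0.338171 → y ← 1.883659 + 0.09·(-0.338171) = 1.853224
x=0.180000, y=1.853224: f=-0.224438 → y ← 1.853224 + 0.09·(-0.224438) = 1.833024
x=0.270000, y=1.833024: f=-0.149978 → y ← 1.833024 + 0.09·(-0.149978) = 1.819526
y(0.36) ≈ 1.8195

1.8195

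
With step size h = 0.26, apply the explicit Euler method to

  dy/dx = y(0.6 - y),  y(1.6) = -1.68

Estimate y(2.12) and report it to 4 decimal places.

Euler: y_{n+1} = y_n + h·f(x_n, y_n).
x=1.600000, y=-1.680000: f=-3.830400 → y ← -1.680000 + 0.26·(-3.830400) = -2.675904
x=1.860000, y=-2.675904: f=-8.766005 → y ← -2.675904 + 0.26·(-8.766005) = -4.955065
y(2.12) ≈ -4.9551

-4.9551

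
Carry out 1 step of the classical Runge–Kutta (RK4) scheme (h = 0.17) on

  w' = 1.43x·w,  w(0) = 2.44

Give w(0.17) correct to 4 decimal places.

RK4: k1 = f(x_n, w_n); k2 = f(x_n + h/2, w_n + (h/2)·k1); k3 = f(x_n + h/2, w_n + (h/2)·k2); k4 = f(x_n + h, w_n + h·k3); w_{n+1} = w_n + (h/6)·(k1 + 2k2 + 2k3 + k4).
x=0.000000, w=2.440000:
  k1 = f(0.000000, 2.440000) = 0.000000
  k2 = f(0.085000, 2.440000) = 0.296582
  k3 = f(0.085000, 2.465209) = 0.299646
  k4 = f(0.170000, 2.490940) = 0.605547
  w ← 2.440000 + (0.17/6)·(k1 + 2k2 + 2k3 + k4) = 2.490943
w(0.17) ≈ 2.4909

2.4909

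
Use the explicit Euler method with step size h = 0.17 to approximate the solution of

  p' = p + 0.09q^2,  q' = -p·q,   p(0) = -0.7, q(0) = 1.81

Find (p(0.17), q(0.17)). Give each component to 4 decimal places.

Euler on (p,q): p_{n+1} = p_n + h·p', q_{n+1} = q_n + h·q'.
0.000000: (-0.700000, 1.810000); f=(-0.405151, 1.267000) → (-0.768876, 2.025390)
(p(0.17), q(0.17)) ≈ (-0.7689, 2.0254)

-0.7689, 2.0254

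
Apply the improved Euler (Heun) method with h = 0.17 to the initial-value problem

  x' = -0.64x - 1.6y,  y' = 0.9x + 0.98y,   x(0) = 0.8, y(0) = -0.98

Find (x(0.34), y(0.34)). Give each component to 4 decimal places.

1.1375, -1.0184

Heun on (x,y): k1 = f(t_n, state_n); k2 = f(t_n + h, state_n + h·k1); state_{n+1} = state_n + (h/2)·(k1 + k2).
0.000000: (0.800000, -0.980000)
  k1 = (1.056000, -0.240400)
  predictor → (0.979520, -1.020868)
  k2 = (1.006496, -0.118883)
  → (0.975312, -1.010539)
0.170000: (0.975312, -1.010539)
  k1 = (0.992663, -0.112547)
  predictor → (1.144065, -1.029672)
  k2 = (0.915274, 0.020580)
  → (1.137487, -1.018356)
(x(0.34), y(0.34)) ≈ (1.1375, -1.0184)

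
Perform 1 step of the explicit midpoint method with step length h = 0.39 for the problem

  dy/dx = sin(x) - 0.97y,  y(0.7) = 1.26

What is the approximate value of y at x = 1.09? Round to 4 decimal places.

1.1303

Midpoint: k1 = f(x_n, y_n); k2 = f(x_n + h/2, y_n + (h/2)·k1); y_{n+1} = y_n + h·k2.
x=0.700000, y=1.260000:
  k1 = f(0.700000, 1.260000) = -0.577982
  k2 = f(0.895000, 1.147293) = -0.332666
  y ← 1.260000 + 0.39·(-0.332666) = 1.130260
y(1.09) ≈ 1.1303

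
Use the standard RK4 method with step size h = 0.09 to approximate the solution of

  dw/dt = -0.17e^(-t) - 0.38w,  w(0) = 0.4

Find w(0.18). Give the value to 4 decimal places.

RK4: k1 = f(t_n, w_n); k2 = f(t_n + h/2, w_n + (h/2)·k1); k3 = f(t_n + h/2, w_n + (h/2)·k2); k4 = f(t_n + h, w_n + h·k3); w_{n+1} = w_n + (h/6)·(k1 + 2k2 + 2k3 + k4).
t=0.000000, w=0.400000:
  k1 = f(0.000000, 0.400000) = -0.322000
  k2 = f(0.045000, 0.385510) = -0.309013
  k3 = f(0.045000, 0.386094) = -0.309235
  k4 = f(0.090000, 0.372169) = -0.296792
  w ← 0.400000 + (0.09/6)·(k1 + 2k2 + 2k3 + k4) = 0.372171
t=0.090000, w=0.372171:
  k1 = f(0.090000, 0.372171) = -0.296793
  k2 = f(0.135000, 0.358815) = -0.284881
  k3 = f(0.135000, 0.359351) = -0.285085
  k4 = f(0.180000, 0.346513) = -0.273671
  w ← 0.372171 + (0.09/6)·(k1 + 2k2 + 2k3 + k4) = 0.346515
w(0.18) ≈ 0.3465

0.3465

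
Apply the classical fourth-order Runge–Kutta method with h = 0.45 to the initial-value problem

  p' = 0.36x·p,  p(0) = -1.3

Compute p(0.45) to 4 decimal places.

RK4: k1 = f(x_n, p_n); k2 = f(x_n + h/2, p_n + (h/2)·k1); k3 = f(x_n + h/2, p_n + (h/2)·k2); k4 = f(x_n + h, p_n + h·k3); p_{n+1} = p_n + (h/6)·(k1 + 2k2 + 2k3 + k4).
x=0.000000, p=-1.300000:
  k1 = f(0.000000, -1.300000) = 0.000000
  k2 = f(0.225000, -1.300000) = -0.105300
  k3 = f(0.225000, -1.323692) = -0.107219
  k4 = f(0.450000, -1.348249) = -0.218416
  p ← -1.300000 + (0.45/6)·(k1 + 2k2 + 2k3 + k4) = -1.348259
p(0.45) ≈ -1.3483

-1.3483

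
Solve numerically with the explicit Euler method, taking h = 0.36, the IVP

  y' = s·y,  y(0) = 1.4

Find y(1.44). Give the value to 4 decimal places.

2.7656

Euler: y_{n+1} = y_n + h·f(s_n, y_n).
s=0.000000, y=1.400000: f=0.000000 → y ← 1.400000 + 0.36·0.000000 = 1.400000
s=0.360000, y=1.400000: f=0.504000 → y ← 1.400000 + 0.36·0.504000 = 1.581440
s=0.720000, y=1.581440: f=1.138637 → y ← 1.581440 + 0.36·1.138637 = 1.991349
s=1.080000, y=1.991349: f=2.150657 → y ← 1.991349 + 0.36·2.150657 = 2.765586
y(1.44) ≈ 2.7656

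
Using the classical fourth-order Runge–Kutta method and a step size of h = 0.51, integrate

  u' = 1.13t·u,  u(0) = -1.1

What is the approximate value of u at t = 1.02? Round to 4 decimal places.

-1.9796

RK4: k1 = f(t_n, u_n); k2 = f(t_n + h/2, u_n + (h/2)·k1); k3 = f(t_n + h/2, u_n + (h/2)·k2); k4 = f(t_n + h, u_n + h·k3); u_{n+1} = u_n + (h/6)·(k1 + 2k2 + 2k3 + k4).
t=0.000000, u=-1.100000:
  k1 = f(0.000000, -1.100000) = 0.000000
  k2 = f(0.255000, -1.100000) = -0.316965
  k3 = f(0.255000, -1.180826) = -0.340255
  k4 = f(0.510000, -1.273530) = -0.733935
  u ← -1.100000 + (0.51/6)·(k1 + 2k2 + 2k3 + k4) = -1.274112
t=0.510000, u=-1.274112:
  k1 = f(0.510000, -1.274112) = -0.734271
  k2 = f(0.765000, -1.461351) = -1.263265
  k3 = f(0.765000, -1.596244) = -1.379874
  k4 = f(1.020000, -1.977847) = -2.279667
  u ← -1.274112 + (0.51/6)·(k1 + 2k2 + 2k3 + k4) = -1.979630
u(1.02) ≈ -1.9796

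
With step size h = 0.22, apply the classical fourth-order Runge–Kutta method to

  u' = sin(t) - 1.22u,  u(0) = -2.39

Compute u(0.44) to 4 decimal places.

-1.3171

RK4: k1 = f(t_n, u_n); k2 = f(t_n + h/2, u_n + (h/2)·k1); k3 = f(t_n + h/2, u_n + (h/2)·k2); k4 = f(t_n + h, u_n + h·k3); u_{n+1} = u_n + (h/6)·(k1 + 2k2 + 2k3 + k4).
t=0.000000, u=-2.390000:
  k1 = f(0.000000, -2.390000) = 2.915800
  k2 = f(0.110000, -2.069262) = 2.634278
  k3 = f(0.110000, -2.100229) = 2.672058
  k4 = f(0.220000, -1.802147) = 2.416849
  u ← -2.390000 + (0.22/6)·(k1 + 2k2 + 2k3 + k4) = -1.805338
t=0.220000, u=-1.805338:
  k1 = f(0.220000, -1.805338) = 2.420742
  k2 = f(0.330000, -1.539057) = 2.201692
  k3 = f(0.330000, -1.563152) = 2.231089
  k4 = f(0.440000, -1.314499) = 2.029628
  u ← -1.805338 + (0.22/6)·(k1 + 2k2 + 2k3 + k4) = -1.317087
u(0.44) ≈ -1.3171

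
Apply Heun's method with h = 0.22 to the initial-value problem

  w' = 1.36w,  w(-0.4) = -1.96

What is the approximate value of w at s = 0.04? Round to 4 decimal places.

Heun: k1 = f(s_n, w_n); k2 = f(s_n + h, w_n + h·k1); w_{n+1} = w_n + (h/2)·(k1 + k2).
s=-0.400000, w=-1.960000:
  k1 = f(-0.400000, -1.960000) = -2.665600
  k2 = f(-0.180000, -2.546432) = -3.463148
  w ← -1.960000 + (0.22/2)·(-2.665600 + (-3.463148)) = -2.634162
s=-0.180000, w=-2.634162:
  k1 = f(-0.180000, -2.634162) = -3.582461
  k2 = f(0.040000, -3.422304) = -4.654333
  w ← -2.634162 + (0.22/2)·(-3.582461 + (-4.654333)) = -3.540210
w(0.04) ≈ -3.5402

-3.5402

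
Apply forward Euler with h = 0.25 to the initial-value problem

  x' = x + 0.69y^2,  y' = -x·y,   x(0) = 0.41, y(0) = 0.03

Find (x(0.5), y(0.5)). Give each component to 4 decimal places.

Euler on (x,y): x_{n+1} = x_n + h·x', y_{n+1} = y_n + h·y'.
0.000000: (0.410000, 0.030000); f=(0.410621, -0.012300) → (0.512655, 0.026925)
0.250000: (0.512655, 0.026925); f=(0.513155, -0.013803) → (0.640944, 0.023474)
(x(0.5), y(0.5)) ≈ (0.6409, 0.0235)

0.6409, 0.0235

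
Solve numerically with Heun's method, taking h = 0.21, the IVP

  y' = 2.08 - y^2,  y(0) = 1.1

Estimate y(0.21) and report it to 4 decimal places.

1.2370

Heun: k1 = f(x_n, y_n); k2 = f(x_n + h, y_n + h·k1); y_{n+1} = y_n + (h/2)·(k1 + k2).
x=0.000000, y=1.100000:
  k1 = f(0.000000, 1.100000) = 0.870000
  k2 = f(0.210000, 1.282700) = 0.434681
  y ← 1.100000 + (0.21/2)·(0.870000 + 0.434681) = 1.236991
y(0.21) ≈ 1.2370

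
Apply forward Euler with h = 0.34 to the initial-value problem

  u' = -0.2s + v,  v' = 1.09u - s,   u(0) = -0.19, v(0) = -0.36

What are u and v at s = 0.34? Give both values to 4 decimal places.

-0.3124, -0.4304

Euler on (u,v): u_{n+1} = u_n + h·u', v_{n+1} = v_n + h·v'.
0.000000: (-0.190000, -0.360000); f=(-0.360000, -0.207100) → (-0.312400, -0.430414)
(u(0.34), v(0.34)) ≈ (-0.3124, -0.4304)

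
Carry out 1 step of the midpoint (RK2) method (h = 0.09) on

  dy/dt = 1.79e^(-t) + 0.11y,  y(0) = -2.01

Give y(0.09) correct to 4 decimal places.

-1.8752

Midpoint: k1 = f(t_n, y_n); k2 = f(t_n + h/2, y_n + (h/2)·k1); y_{n+1} = y_n + h·k2.
t=0.000000, y=-2.010000:
  k1 = f(0.000000, -2.010000) = 1.568900
  k2 = f(0.045000, -1.939399) = 1.497902
  y ← -2.010000 + 0.09·1.497902 = -1.875189
y(0.09) ≈ -1.8752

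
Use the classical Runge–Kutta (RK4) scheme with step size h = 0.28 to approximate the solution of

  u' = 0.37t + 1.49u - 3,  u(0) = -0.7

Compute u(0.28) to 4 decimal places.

RK4: k1 = f(t_n, u_n); k2 = f(t_n + h/2, u_n + (h/2)·k1); k3 = f(t_n + h/2, u_n + (h/2)·k2); k4 = f(t_n + h, u_n + h·k3); u_{n+1} = u_n + (h/6)·(k1 + 2k2 + 2k3 + k4).
t=0.000000, u=-0.700000:
  k1 = f(0.000000, -0.700000) = -4.043000
  k2 = f(0.140000, -1.266020) = -4.834570
  k3 = f(0.140000, -1.376840) = -4.999691
  k4 = f(0.280000, -2.099914) = -6.025271
  u ← -0.700000 + (0.28/6)·(k1 + 2k2 + 2k3 + k4) = -2.087717
u(0.28) ≈ -2.0877

-2.0877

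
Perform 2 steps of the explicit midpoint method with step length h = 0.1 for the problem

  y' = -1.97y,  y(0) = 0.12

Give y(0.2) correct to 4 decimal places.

0.0812

Midpoint: k1 = f(s_n, y_n); k2 = f(s_n + h/2, y_n + (h/2)·k1); y_{n+1} = y_n + h·k2.
s=0.000000, y=0.120000:
  k1 = f(0.000000, 0.120000) = -0.236400
  k2 = f(0.050000, 0.108180) = -0.213115
  y ← 0.120000 + 0.1·(-0.213115) = 0.098689
s=0.100000, y=0.098689:
  k1 = f(0.100000, 0.098689) = -0.194416
  k2 = f(0.150000, 0.088968) = -0.175266
  y ← 0.098689 + 0.1·(-0.175266) = 0.081162
y(0.2) ≈ 0.0812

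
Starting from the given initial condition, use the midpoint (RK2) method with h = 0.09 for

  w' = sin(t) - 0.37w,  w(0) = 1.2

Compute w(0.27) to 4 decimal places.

Midpoint: k1 = f(t_n, w_n); k2 = f(t_n + h/2, w_n + (h/2)·k1); w_{n+1} = w_n + h·k2.
t=0.000000, w=1.200000:
  k1 = f(0.000000, 1.200000) = -0.444000
  k2 = f(0.045000, 1.180020) = -0.391623
  w ← 1.200000 + 0.09·(-0.391623) = 1.164754
t=0.090000, w=1.164754:
  k1 = f(0.090000, 1.164754) = -0.341080
  k2 = f(0.135000, 1.149405) = -0.290690
  w ← 1.164754 + 0.09·(-0.290690) = 1.138592
t=0.180000, w=1.138592:
  k1 = f(0.180000, 1.138592) = -0.242249
  k2 = f(0.225000, 1.127691) = -0.194139
  w ← 1.138592 + 0.09·(-0.194139) = 1.121119
w(0.27) ≈ 1.1211

1.1211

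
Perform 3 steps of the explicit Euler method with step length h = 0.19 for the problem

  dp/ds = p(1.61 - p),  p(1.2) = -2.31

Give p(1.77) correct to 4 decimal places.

Euler: p_{n+1} = p_n + h·f(s_n, p_n).
s=1.200000, p=-2.310000: f=-9.055200 → p ← -2.310000 + 0.19·(-9.055200) = -4.030488
s=1.390000, p=-4.030488: f=-22.733919 → p ← -4.030488 + 0.19·(-22.733919) = -8.349933
s=1.580000, p=-8.349933: f=-83.164767 → p ← -8.349933 + 0.19·(-83.164767) = -24.151238
p(1.77) ≈ -24.1512

-24.1512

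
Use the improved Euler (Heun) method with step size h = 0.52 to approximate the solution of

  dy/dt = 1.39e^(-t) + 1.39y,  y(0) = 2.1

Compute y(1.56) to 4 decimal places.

20.9810

Heun: k1 = f(t_n, y_n); k2 = f(t_n + h, y_n + h·k1); y_{n+1} = y_n + (h/2)·(k1 + k2).
t=0.000000, y=2.100000:
  k1 = f(0.000000, 2.100000) = 4.309000
  k2 = f(0.520000, 4.340680) = 6.859929
  y ← 2.100000 + (0.52/2)·(4.309000 + 6.859929) = 5.003921
t=0.520000, y=5.003921:
  k1 = f(0.520000, 5.003921) = 7.781834
  k2 = f(1.040000, 9.050475) = 13.071463
  y ← 5.003921 + (0.52/2)·(7.781834 + 13.071463) = 10.425779
t=1.040000, y=10.425779:
  k1 = f(1.040000, 10.425779) = 14.983134
  k2 = f(1.560000, 18.217009) = 25.613731
  y ← 10.425779 + (0.52/2)·(14.983134 + 25.613731) = 20.980964
y(1.56) ≈ 20.9810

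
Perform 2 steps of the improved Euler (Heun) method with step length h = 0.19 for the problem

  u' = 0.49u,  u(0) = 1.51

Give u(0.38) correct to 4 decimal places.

1.8186

Heun: k1 = f(t_n, u_n); k2 = f(t_n + h, u_n + h·k1); u_{n+1} = u_n + (h/2)·(k1 + k2).
t=0.000000, u=1.510000:
  k1 = f(0.000000, 1.510000) = 0.739900
  k2 = f(0.190000, 1.650581) = 0.808785
  u ← 1.510000 + (0.19/2)·(0.739900 + 0.808785) = 1.657125
t=0.190000, u=1.657125:
  k1 = f(0.190000, 1.657125) = 0.811991
  k2 = f(0.380000, 1.811403) = 0.887588
  u ← 1.657125 + (0.19/2)·(0.811991 + 0.887588) = 1.818585
u(0.38) ≈ 1.8186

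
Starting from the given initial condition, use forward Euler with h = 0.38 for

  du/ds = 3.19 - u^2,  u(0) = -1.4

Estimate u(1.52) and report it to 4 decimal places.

1.8609

Euler: u_{n+1} = u_n + h·f(s_n, u_n).
s=0.000000, u=-1.400000: f=1.230000 → u ← -1.400000 + 0.38·1.230000 = -0.932600
s=0.380000, u=-0.932600: f=2.320257 → u ← -0.932600 + 0.38·2.320257 = -0.050902
s=0.760000, u=-0.050902: f=3.187409 → u ← -0.050902 + 0.38·3.187409 = 1.160313
s=1.140000, u=1.160313: f=1.843673 → u ← 1.160313 + 0.38·1.843673 = 1.860909
u(1.52) ≈ 1.8609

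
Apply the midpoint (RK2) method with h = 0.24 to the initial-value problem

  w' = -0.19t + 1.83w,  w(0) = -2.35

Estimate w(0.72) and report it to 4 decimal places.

-8.5842

Midpoint: k1 = f(t_n, w_n); k2 = f(t_n + h/2, w_n + (h/2)·k1); w_{n+1} = w_n + h·k2.
t=0.000000, w=-2.350000:
  k1 = f(0.000000, -2.350000) = -4.300500
  k2 = f(0.120000, -2.866060) = -5.267690
  w ← -2.350000 + 0.24·(-5.267690) = -3.614246
t=0.240000, w=-3.614246:
  k1 = f(0.240000, -3.614246) = -6.659669
  k2 = f(0.360000, -4.413406) = -8.144933
  w ← -3.614246 + 0.24·(-8.144933) = -5.569029
t=0.480000, w=-5.569029:
  k1 = f(0.480000, -5.569029) = -10.282524
  k2 = f(0.600000, -6.802932) = -12.563366
  w ← -5.569029 + 0.24·(-12.563366) = -8.584237
w(0.72) ≈ -8.5842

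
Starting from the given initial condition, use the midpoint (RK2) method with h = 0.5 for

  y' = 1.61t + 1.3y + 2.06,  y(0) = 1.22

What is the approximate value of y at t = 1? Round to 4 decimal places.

9.2404

Midpoint: k1 = f(t_n, y_n); k2 = f(t_n + h/2, y_n + (h/2)·k1); y_{n+1} = y_n + h·k2.
t=0.000000, y=1.220000:
  k1 = f(0.000000, 1.220000) = 3.646000
  k2 = f(0.250000, 2.131500) = 5.233450
  y ← 1.220000 + 0.5·5.233450 = 3.836725
t=0.500000, y=3.836725:
  k1 = f(0.500000, 3.836725) = 7.852742
  k2 = f(0.750000, 5.799911) = 10.807384
  y ← 3.836725 + 0.5·10.807384 = 9.240417
y(1) ≈ 9.2404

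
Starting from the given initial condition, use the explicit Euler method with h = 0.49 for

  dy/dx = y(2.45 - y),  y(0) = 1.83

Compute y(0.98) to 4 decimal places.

Euler: y_{n+1} = y_n + h·f(x_n, y_n).
x=0.000000, y=1.830000: f=1.134600 → y ← 1.830000 + 0.49·1.134600 = 2.385954
x=0.490000, y=2.385954: f=0.152811 → y ← 2.385954 + 0.49·0.152811 = 2.460831
y(0.98) ≈ 2.4608

2.4608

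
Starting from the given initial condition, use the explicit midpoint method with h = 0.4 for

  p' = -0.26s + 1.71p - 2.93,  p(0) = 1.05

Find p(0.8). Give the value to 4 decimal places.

Midpoint: k1 = f(s_n, p_n); k2 = f(s_n + h/2, p_n + (h/2)·k1); p_{n+1} = p_n + h·k2.
s=0.000000, p=1.050000:
  k1 = f(0.000000, 1.050000) = -1.134500
  k2 = f(0.200000, 0.823100) = -1.574499
  p ← 1.050000 + 0.4·(-1.574499) = 0.420200
s=0.400000, p=0.420200:
  k1 = f(0.400000, 0.420200) = -2.315457
  k2 = f(0.600000, -0.042891) = -3.159344
  p ← 0.420200 + 0.4·(-3.159344) = -0.843537
p(0.8) ≈ -0.8435

-0.8435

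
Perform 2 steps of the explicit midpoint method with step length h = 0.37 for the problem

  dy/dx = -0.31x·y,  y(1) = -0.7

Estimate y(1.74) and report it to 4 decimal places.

-0.5100

Midpoint: k1 = f(x_n, y_n); k2 = f(x_n + h/2, y_n + (h/2)·k1); y_{n+1} = y_n + h·k2.
x=1.000000, y=-0.700000:
  k1 = f(1.000000, -0.700000) = 0.217000
  k2 = f(1.185000, -0.659855) = 0.242398
  y ← -0.700000 + 0.37·0.242398 = -0.610313
x=1.370000, y=-0.610313:
  k1 = f(1.370000, -0.610313) = 0.259200
  k2 = f(1.555000, -0.562361) = 0.271086
  y ← -0.610313 + 0.37·0.271086 = -0.510011
y(1.74) ≈ -0.5100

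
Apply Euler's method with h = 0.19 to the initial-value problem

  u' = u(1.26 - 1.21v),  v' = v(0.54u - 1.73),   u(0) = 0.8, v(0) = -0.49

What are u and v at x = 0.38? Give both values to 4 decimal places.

1.4324, -0.2888

Euler on (u,v): u_{n+1} = u_n + h·u', v_{n+1} = v_n + h·v'.
0.000000: (0.800000, -0.490000); f=(1.482320, 0.636020) → (1.081641, -0.369156)
0.190000: (1.081641, -0.369156); f=(1.846014, 0.423021) → (1.432383, -0.288782)
(u(0.38), v(0.38)) ≈ (1.4324, -0.2888)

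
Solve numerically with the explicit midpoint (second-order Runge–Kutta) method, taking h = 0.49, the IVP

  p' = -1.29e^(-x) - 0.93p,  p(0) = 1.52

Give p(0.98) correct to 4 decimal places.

0.1963

Midpoint: k1 = f(x_n, p_n); k2 = f(x_n + h/2, p_n + (h/2)·k1); p_{n+1} = p_n + h·k2.
x=0.000000, p=1.520000:
  k1 = f(0.000000, 1.520000) = -2.703600
  k2 = f(0.245000, 0.857618) = -1.807274
  p ← 1.520000 + 0.49·(-1.807274) = 0.634436
x=0.490000, p=0.634436:
  k1 = f(0.490000, 0.634436) = -1.380313
  k2 = f(0.735000, 0.296259) = -0.894083
  p ← 0.634436 + 0.49·(-0.894083) = 0.196335
p(0.98) ≈ 0.1963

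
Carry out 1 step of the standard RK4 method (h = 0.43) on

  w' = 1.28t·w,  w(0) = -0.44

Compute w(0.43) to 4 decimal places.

RK4: k1 = f(t_n, w_n); k2 = f(t_n + h/2, w_n + (h/2)·k1); k3 = f(t_n + h/2, w_n + (h/2)·k2); k4 = f(t_n + h, w_n + h·k3); w_{n+1} = w_n + (h/6)·(k1 + 2k2 + 2k3 + k4).
t=0.000000, w=-0.440000:
  k1 = f(0.000000, -0.440000) = 0.000000
  k2 = f(0.215000, -0.440000) = -0.121088
  k3 = f(0.215000, -0.466034) = -0.128253
  k4 = f(0.430000, -0.495149) = -0.272530
  w ← -0.440000 + (0.43/6)·(k1 + 2k2 + 2k3 + k4) = -0.495270
w(0.43) ≈ -0.4953

-0.4953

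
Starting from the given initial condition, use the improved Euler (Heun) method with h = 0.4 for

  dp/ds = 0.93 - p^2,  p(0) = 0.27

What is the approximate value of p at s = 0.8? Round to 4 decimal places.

Heun: k1 = f(s_n, p_n); k2 = f(s_n + h, p_n + h·k1); p_{n+1} = p_n + (h/2)·(k1 + k2).
s=0.000000, p=0.270000:
  k1 = f(0.000000, 0.270000) = 0.857100
  k2 = f(0.400000, 0.612840) = 0.554427
  p ← 0.270000 + (0.4/2)·(0.857100 + 0.554427) = 0.552305
s=0.400000, p=0.552305:
  k1 = f(0.400000, 0.552305) = 0.624959
  k2 = f(0.800000, 0.802289) = 0.286332
  p ← 0.552305 + (0.4/2)·(0.624959 + 0.286332) = 0.734564
p(0.8) ≈ 0.7346

0.7346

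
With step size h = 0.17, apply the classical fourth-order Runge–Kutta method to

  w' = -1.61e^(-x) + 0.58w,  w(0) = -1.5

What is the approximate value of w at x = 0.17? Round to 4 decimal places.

-1.9203

RK4: k1 = f(x_n, w_n); k2 = f(x_n + h/2, w_n + (h/2)·k1); k3 = f(x_n + h/2, w_n + (h/2)·k2); k4 = f(x_n + h, w_n + h·k3); w_{n+1} = w_n + (h/6)·(k1 + 2k2 + 2k3 + k4).
x=0.000000, w=-1.500000:
  k1 = f(0.000000, -1.500000) = -2.480000
  k2 = f(0.085000, -1.710800) = -2.471069
  k3 = f(0.085000, -1.710041) = -2.470628
  k4 = f(0.170000, -1.920007) = -2.471904
  w ← -1.500000 + (0.17/6)·(k1 + 2k2 + 2k3 + k4) = -1.920333
w(0.17) ≈ -1.9203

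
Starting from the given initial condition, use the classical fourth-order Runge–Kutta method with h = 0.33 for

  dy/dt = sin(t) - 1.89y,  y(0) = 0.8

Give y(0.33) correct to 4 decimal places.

0.4738

RK4: k1 = f(t_n, y_n); k2 = f(t_n + h/2, y_n + (h/2)·k1); k3 = f(t_n + h/2, y_n + (h/2)·k2); k4 = f(t_n + h, y_n + h·k3); y_{n+1} = y_n + (h/6)·(k1 + 2k2 + 2k3 + k4).
t=0.000000, y=0.800000:
  k1 = f(0.000000, 0.800000) = -1.512000
  k2 = f(0.165000, 0.550520) = -0.876230
  k3 = f(0.165000, 0.655422) = -1.074495
  k4 = f(0.330000, 0.445417) = -0.517794
  y ← 0.800000 + (0.33/6)·(k1 + 2k2 + 2k3 + k4) = 0.473781
y(0.33) ≈ 0.4738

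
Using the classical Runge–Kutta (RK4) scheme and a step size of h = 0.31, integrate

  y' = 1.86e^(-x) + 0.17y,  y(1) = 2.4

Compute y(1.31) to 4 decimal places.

RK4: k1 = f(x_n, y_n); k2 = f(x_n + h/2, y_n + (h/2)·k1); k3 = f(x_n + h/2, y_n + (h/2)·k2); k4 = f(x_n + h, y_n + h·k3); y_{n+1} = y_n + (h/6)·(k1 + 2k2 + 2k3 + k4).
x=1.000000, y=2.400000:
  k1 = f(1.000000, 2.400000) = 1.092256
  k2 = f(1.155000, 2.569300) = 1.022788
  k3 = f(1.155000, 2.558532) = 1.020957
  k4 = f(1.310000, 2.716497) = 0.963670
  y ← 2.400000 + (0.31/6)·(k1 + 2k2 + 2k3 + k4) = 2.717410
y(1.31) ≈ 2.7174

2.7174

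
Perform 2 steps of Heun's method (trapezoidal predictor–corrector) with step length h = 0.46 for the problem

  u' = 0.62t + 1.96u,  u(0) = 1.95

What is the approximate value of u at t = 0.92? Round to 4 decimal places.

10.7951

Heun: k1 = f(t_n, u_n); k2 = f(t_n + h, u_n + h·k1); u_{n+1} = u_n + (h/2)·(k1 + k2).
t=0.000000, u=1.950000:
  k1 = f(0.000000, 1.950000) = 3.822000
  k2 = f(0.460000, 3.708120) = 7.553115
  u ← 1.950000 + (0.46/2)·(3.822000 + 7.553115) = 4.566276
t=0.460000, u=4.566276:
  k1 = f(0.460000, 4.566276) = 9.235102
  k2 = f(0.920000, 8.814423) = 17.846670
  u ← 4.566276 + (0.46/2)·(9.235102 + 17.846670) = 10.795084
u(0.92) ≈ 10.7951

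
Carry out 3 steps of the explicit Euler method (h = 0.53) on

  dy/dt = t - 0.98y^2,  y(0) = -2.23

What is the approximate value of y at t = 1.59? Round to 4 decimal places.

-158.4994

Euler: y_{n+1} = y_n + h·f(t_n, y_n).
t=0.000000, y=-2.230000: f=-4.873442 → y ← -2.230000 + 0.53·(-4.873442) = -4.812924
t=0.530000, y=-4.812924: f=-22.170955 → y ← -4.812924 + 0.53·(-22.170955) = -16.563530
t=1.060000, y=-16.563530: f=-267.803531 → y ← -16.563530 + 0.53·(-267.803531) = -158.499402
y(1.59) ≈ -158.4994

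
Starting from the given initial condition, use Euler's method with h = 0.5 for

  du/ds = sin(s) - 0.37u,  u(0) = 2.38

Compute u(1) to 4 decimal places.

Euler: u_{n+1} = u_n + h·f(s_n, u_n).
s=0.000000, u=2.380000: f=-0.880600 → u ← 2.380000 + 0.5·(-0.880600) = 1.939700
s=0.500000, u=1.939700: f=-0.238263 → u ← 1.939700 + 0.5·(-0.238263) = 1.820568
u(1) ≈ 1.8206

1.8206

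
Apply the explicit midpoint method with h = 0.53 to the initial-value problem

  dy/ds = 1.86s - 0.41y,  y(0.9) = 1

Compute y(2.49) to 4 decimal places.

Midpoint: k1 = f(s_n, y_n); k2 = f(s_n + h/2, y_n + (h/2)·k1); y_{n+1} = y_n + h·k2.
s=0.900000, y=1.000000:
  k1 = f(0.900000, 1.000000) = 1.264000
  k2 = f(1.165000, 1.334960) = 1.619566
  y ← 1.000000 + 0.53·1.619566 = 1.858370
s=1.430000, y=1.858370:
  k1 = f(1.430000, 1.858370) = 1.897868
  k2 = f(1.695000, 2.361305) = 2.184565
  y ← 1.858370 + 0.53·2.184565 = 3.016190
s=1.960000, y=3.016190:
  k1 = f(1.960000, 3.016190) = 2.408962
  k2 = f(2.225000, 3.654565) = 2.640129
  y ← 3.016190 + 0.53·2.640129 = 4.415458
y(2.49) ≈ 4.4155

4.4155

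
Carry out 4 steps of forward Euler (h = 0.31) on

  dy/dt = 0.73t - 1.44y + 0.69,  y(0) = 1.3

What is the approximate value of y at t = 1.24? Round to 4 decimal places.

Euler: y_{n+1} = y_n + h·f(t_n, y_n).
t=0.000000, y=1.300000: f=-1.182000 → y ← 1.300000 + 0.31·(-1.182000) = 0.933580
t=0.310000, y=0.933580: f=-0.428055 → y ← 0.933580 + 0.31·(-0.428055) = 0.800883
t=0.620000, y=0.800883: f=-0.010671 → y ← 0.800883 + 0.31·(-0.010671) = 0.797575
t=0.930000, y=0.797575: f=0.220392 → y ← 0.797575 + 0.31·0.220392 = 0.865896
y(1.24) ≈ 0.8659

0.8659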